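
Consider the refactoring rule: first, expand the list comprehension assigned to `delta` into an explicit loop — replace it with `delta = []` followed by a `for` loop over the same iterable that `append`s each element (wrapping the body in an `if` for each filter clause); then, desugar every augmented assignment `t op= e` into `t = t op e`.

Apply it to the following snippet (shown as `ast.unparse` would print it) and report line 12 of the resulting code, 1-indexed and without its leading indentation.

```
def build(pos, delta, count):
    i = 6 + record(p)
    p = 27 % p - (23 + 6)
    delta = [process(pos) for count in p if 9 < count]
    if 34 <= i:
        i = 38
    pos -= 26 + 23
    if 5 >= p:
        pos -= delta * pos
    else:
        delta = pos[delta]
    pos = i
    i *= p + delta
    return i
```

pos = pos - delta * pos

Transformed code:
def build(pos, delta, count):
    i = 6 + record(p)
    p = 27 % p - (23 + 6)
    delta = []
    for count in p:
        if 9 < count:
            delta.append(process(pos))
    if 34 <= i:
        i = 38
    pos = pos - (26 + 23)
    if 5 >= p:
        pos = pos - delta * pos
    else:
        delta = pos[delta]
    pos = i
    i = i * (p + delta)
    return i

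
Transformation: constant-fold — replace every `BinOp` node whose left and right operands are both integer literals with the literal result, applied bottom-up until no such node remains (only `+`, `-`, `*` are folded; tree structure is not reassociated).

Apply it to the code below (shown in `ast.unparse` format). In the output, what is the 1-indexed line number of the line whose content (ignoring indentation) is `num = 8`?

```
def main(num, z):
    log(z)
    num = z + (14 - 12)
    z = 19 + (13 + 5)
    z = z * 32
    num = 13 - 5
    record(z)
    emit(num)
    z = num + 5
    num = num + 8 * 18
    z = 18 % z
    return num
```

6

Transformed code:
def main(num, z):
    log(z)
    num = z + 2
    z = 37
    z = z * 32
    num = 8
    record(z)
    emit(num)
    z = num + 5
    num = num + 144
    z = 18 % z
    return num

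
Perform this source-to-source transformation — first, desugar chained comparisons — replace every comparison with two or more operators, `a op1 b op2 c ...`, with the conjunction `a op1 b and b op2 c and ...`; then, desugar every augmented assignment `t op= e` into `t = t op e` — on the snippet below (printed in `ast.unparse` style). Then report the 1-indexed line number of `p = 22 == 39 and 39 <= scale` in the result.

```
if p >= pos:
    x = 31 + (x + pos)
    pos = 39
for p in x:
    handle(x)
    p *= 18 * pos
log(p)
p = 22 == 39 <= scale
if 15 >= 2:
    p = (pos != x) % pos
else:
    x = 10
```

Transformed code:
if p >= pos:
    x = 31 + (x + pos)
    pos = 39
for p in x:
    handle(x)
    p = p * (18 * pos)
log(p)
p = 22 == 39 and 39 <= scale
if 15 >= 2:
    p = (pos != x) % pos
else:
    x = 10

8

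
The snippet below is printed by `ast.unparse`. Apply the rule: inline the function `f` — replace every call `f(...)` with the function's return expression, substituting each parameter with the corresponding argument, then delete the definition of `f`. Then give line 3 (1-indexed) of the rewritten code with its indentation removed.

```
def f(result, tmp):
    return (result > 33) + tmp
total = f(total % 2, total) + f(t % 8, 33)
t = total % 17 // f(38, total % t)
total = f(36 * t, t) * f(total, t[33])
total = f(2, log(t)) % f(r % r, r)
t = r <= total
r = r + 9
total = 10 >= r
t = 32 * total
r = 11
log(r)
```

total = ((36 * t > 33) + t) * ((total > 33) + t[33])

Transformed code:
total = (total % 2 > 33) + total + ((t % 8 > 33) + 33)
t = total % 17 // ((38 > 33) + total % t)
total = ((36 * t > 33) + t) * ((total > 33) + t[33])
total = ((2 > 33) + log(t)) % ((r % r > 33) + r)
t = r <= total
r = r + 9
total = 10 >= r
t = 32 * total
r = 11
log(r)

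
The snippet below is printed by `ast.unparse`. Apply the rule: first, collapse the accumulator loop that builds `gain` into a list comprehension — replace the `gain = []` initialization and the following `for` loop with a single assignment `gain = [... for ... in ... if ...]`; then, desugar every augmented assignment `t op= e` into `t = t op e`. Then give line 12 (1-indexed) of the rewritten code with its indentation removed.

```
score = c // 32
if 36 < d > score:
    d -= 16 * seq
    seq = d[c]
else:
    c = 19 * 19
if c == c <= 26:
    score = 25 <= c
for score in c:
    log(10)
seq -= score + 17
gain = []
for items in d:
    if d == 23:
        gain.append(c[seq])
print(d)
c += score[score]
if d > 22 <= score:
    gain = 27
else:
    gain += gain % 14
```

Transformed code:
score = c // 32
if 36 < d > score:
    d = d - 16 * seq
    seq = d[c]
else:
    c = 19 * 19
if c == c <= 26:
    score = 25 <= c
for score in c:
    log(10)
seq = seq - (score + 17)
gain = [c[seq] for items in d if d == 23]
print(d)
c = c + score[score]
if d > 22 <= score:
    gain = 27
else:
    gain = gain + gain % 14

gain = [c[seq] for items in d if d == 23]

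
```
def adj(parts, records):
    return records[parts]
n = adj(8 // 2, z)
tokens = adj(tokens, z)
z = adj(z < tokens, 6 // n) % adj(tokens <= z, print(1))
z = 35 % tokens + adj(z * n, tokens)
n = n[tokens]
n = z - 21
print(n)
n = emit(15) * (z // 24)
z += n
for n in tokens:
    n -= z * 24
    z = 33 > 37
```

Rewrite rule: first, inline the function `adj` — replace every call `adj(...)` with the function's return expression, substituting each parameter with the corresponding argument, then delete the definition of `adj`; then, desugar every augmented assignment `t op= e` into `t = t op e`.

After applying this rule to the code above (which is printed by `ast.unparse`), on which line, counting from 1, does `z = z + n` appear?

Transformed code:
n = z[8 // 2]
tokens = z[tokens]
z = (6 // n)[z < tokens] % print(1)[tokens <= z]
z = 35 % tokens + tokens[z * n]
n = n[tokens]
n = z - 21
print(n)
n = emit(15) * (z // 24)
z = z + n
for n in tokens:
    n = n - z * 24
    z = 33 > 37

9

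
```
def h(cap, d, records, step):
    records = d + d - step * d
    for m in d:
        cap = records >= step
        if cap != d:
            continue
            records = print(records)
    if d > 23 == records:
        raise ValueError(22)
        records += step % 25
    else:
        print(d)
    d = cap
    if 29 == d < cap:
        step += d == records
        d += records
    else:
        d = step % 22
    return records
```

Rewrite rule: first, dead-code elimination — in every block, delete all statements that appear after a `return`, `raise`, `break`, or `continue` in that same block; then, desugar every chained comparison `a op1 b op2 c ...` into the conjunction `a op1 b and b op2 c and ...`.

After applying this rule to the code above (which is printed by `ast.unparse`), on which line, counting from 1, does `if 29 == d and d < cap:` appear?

12

Transformed code:
def h(cap, d, records, step):
    records = d + d - step * d
    for m in d:
        cap = records >= step
        if cap != d:
            continue
    if d > 23 and 23 == records:
        raise ValueError(22)
    else:
        print(d)
    d = cap
    if 29 == d and d < cap:
        step += d == records
        d += records
    else:
        d = step % 22
    return records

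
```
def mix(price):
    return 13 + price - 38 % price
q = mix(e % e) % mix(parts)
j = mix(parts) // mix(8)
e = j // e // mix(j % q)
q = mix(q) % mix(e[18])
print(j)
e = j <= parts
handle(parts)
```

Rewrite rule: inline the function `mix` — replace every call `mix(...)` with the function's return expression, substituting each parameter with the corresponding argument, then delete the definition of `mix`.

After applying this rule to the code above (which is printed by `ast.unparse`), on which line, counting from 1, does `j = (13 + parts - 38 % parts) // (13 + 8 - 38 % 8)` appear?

2

Transformed code:
q = (13 + e % e - 38 % (e % e)) % (13 + parts - 38 % parts)
j = (13 + parts - 38 % parts) // (13 + 8 - 38 % 8)
e = j // e // (13 + j % q - 38 % (j % q))
q = (13 + q - 38 % q) % (13 + e[18] - 38 % e[18])
print(j)
e = j <= parts
handle(parts)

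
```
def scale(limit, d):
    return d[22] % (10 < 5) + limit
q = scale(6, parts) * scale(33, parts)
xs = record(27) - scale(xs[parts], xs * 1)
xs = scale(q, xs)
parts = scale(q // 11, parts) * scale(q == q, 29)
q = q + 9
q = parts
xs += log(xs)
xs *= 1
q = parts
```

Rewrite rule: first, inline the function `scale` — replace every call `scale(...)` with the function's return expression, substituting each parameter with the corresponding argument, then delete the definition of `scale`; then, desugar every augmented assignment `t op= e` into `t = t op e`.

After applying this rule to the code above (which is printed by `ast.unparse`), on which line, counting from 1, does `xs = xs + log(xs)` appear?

7

Transformed code:
q = (parts[22] % (10 < 5) + 6) * (parts[22] % (10 < 5) + 33)
xs = record(27) - ((xs * 1)[22] % (10 < 5) + xs[parts])
xs = xs[22] % (10 < 5) + q
parts = (parts[22] % (10 < 5) + q // 11) * (29[22] % (10 < 5) + (q == q))
q = q + 9
q = parts
xs = xs + log(xs)
xs = xs * 1
q = parts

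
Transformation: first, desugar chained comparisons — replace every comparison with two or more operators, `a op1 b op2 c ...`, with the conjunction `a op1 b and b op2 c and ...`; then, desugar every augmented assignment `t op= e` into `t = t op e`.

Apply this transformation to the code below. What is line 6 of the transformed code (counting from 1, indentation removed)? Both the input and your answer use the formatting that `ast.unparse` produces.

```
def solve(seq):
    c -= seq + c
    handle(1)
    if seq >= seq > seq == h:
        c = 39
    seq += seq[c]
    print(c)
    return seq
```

seq = seq + seq[c]

Transformed code:
def solve(seq):
    c = c - (seq + c)
    handle(1)
    if seq >= seq and seq > seq and (seq == h):
        c = 39
    seq = seq + seq[c]
    print(c)
    return seq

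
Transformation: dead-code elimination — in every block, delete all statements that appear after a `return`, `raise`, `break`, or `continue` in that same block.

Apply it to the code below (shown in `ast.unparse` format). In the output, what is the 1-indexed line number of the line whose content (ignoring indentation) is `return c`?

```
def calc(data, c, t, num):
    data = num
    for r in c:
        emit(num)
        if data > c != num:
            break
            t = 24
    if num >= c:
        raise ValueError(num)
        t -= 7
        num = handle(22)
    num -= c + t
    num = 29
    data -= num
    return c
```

12

Transformed code:
def calc(data, c, t, num):
    data = num
    for r in c:
        emit(num)
        if data > c != num:
            break
    if num >= c:
        raise ValueError(num)
    num -= c + t
    num = 29
    data -= num
    return c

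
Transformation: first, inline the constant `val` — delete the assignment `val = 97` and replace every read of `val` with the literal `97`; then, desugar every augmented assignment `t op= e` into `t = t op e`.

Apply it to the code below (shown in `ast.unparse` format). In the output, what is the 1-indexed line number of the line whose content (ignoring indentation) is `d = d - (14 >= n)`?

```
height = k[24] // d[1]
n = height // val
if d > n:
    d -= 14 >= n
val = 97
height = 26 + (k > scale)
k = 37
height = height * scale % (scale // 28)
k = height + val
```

4

Transformed code:
height = k[24] // d[1]
n = height // 97
if d > n:
    d = d - (14 >= n)
height = 26 + (k > scale)
k = 37
height = height * scale % (scale // 28)
k = height + 97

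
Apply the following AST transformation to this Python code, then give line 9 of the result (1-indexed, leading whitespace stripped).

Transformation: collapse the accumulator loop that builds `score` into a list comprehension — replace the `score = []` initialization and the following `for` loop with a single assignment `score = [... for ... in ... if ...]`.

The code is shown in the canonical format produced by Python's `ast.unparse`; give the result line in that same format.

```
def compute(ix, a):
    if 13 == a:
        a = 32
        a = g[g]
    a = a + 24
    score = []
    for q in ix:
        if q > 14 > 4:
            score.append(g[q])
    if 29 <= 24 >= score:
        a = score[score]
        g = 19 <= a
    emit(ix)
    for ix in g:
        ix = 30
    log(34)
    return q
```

Transformed code:
def compute(ix, a):
    if 13 == a:
        a = 32
        a = g[g]
    a = a + 24
    score = [g[q] for q in ix if q > 14 > 4]
    if 29 <= 24 >= score:
        a = score[score]
        g = 19 <= a
    emit(ix)
    for ix in g:
        ix = 30
    log(34)
    return q

g = 19 <= a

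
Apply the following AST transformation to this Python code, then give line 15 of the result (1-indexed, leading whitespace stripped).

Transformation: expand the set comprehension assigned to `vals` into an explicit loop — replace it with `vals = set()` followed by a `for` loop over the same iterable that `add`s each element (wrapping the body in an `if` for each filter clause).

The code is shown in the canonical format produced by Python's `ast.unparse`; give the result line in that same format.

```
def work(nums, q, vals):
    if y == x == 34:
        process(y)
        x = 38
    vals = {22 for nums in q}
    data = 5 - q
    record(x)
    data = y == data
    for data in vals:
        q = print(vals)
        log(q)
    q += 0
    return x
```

Transformed code:
def work(nums, q, vals):
    if y == x == 34:
        process(y)
        x = 38
    vals = set()
    for nums in q:
        vals.add(22)
    data = 5 - q
    record(x)
    data = y == data
    for data in vals:
        q = print(vals)
        log(q)
    q += 0
    return x

return x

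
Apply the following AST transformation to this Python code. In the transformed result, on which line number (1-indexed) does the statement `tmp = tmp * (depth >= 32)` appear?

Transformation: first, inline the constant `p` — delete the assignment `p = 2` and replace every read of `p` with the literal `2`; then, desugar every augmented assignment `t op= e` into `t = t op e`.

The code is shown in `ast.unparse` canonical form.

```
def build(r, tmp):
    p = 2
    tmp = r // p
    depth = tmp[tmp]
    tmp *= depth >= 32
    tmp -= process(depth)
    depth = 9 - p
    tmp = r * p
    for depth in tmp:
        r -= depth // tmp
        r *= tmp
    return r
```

4

Transformed code:
def build(r, tmp):
    tmp = r // 2
    depth = tmp[tmp]
    tmp = tmp * (depth >= 32)
    tmp = tmp - process(depth)
    depth = 9 - 2
    tmp = r * 2
    for depth in tmp:
        r = r - depth // tmp
        r = r * tmp
    return r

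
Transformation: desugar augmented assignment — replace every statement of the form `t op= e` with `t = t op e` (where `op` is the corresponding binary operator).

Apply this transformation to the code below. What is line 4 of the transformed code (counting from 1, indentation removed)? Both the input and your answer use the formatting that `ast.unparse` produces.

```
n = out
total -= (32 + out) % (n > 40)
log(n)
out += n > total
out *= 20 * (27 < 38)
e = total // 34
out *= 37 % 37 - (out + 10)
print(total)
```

Transformed code:
n = out
total = total - (32 + out) % (n > 40)
log(n)
out = out + (n > total)
out = out * (20 * (27 < 38))
e = total // 34
out = out * (37 % 37 - (out + 10))
print(total)

out = out + (n > total)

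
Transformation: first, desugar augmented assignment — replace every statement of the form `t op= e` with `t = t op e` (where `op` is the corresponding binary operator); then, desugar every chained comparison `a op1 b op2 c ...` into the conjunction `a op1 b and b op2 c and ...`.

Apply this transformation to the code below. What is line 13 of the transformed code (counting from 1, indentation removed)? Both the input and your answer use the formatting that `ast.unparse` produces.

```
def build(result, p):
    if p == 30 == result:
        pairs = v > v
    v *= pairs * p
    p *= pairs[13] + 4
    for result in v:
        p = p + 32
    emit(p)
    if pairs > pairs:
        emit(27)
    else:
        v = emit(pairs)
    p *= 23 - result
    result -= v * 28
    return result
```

p = p * (23 - result)

Transformed code:
def build(result, p):
    if p == 30 and 30 == result:
        pairs = v > v
    v = v * (pairs * p)
    p = p * (pairs[13] + 4)
    for result in v:
        p = p + 32
    emit(p)
    if pairs > pairs:
        emit(27)
    else:
        v = emit(pairs)
    p = p * (23 - result)
    result = result - v * 28
    return result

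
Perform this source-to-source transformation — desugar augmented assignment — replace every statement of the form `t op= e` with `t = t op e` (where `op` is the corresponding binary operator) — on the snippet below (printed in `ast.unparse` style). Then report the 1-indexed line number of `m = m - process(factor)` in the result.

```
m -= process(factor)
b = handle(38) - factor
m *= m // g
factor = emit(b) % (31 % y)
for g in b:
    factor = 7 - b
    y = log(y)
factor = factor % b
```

Transformed code:
m = m - process(factor)
b = handle(38) - factor
m = m * (m // g)
factor = emit(b) % (31 % y)
for g in b:
    factor = 7 - b
    y = log(y)
factor = factor % b

1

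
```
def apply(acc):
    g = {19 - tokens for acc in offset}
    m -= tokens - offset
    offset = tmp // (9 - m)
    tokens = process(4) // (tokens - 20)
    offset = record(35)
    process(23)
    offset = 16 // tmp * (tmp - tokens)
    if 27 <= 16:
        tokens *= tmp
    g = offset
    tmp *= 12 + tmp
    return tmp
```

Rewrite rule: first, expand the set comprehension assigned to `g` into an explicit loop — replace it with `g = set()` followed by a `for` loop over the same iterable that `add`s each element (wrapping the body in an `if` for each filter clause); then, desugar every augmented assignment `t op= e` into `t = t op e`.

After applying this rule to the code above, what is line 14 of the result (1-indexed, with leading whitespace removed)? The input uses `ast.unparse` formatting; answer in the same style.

Transformed code:
def apply(acc):
    g = set()
    for acc in offset:
        g.add(19 - tokens)
    m = m - (tokens - offset)
    offset = tmp // (9 - m)
    tokens = process(4) // (tokens - 20)
    offset = record(35)
    process(23)
    offset = 16 // tmp * (tmp - tokens)
    if 27 <= 16:
        tokens = tokens * tmp
    g = offset
    tmp = tmp * (12 + tmp)
    return tmp

tmp = tmp * (12 + tmp)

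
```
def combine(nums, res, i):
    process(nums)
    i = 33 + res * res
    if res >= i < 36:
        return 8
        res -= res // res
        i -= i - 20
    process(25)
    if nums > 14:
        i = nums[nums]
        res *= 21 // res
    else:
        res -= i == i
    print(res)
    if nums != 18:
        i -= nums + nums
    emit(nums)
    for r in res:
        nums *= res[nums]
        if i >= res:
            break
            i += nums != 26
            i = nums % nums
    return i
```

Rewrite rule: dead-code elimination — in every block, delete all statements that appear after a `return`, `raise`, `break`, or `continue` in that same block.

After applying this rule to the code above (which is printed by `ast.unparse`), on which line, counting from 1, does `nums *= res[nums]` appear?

Transformed code:
def combine(nums, res, i):
    process(nums)
    i = 33 + res * res
    if res >= i < 36:
        return 8
    process(25)
    if nums > 14:
        i = nums[nums]
        res *= 21 // res
    else:
        res -= i == i
    print(res)
    if nums != 18:
        i -= nums + nums
    emit(nums)
    for r in res:
        nums *= res[nums]
        if i >= res:
            break
    return i

17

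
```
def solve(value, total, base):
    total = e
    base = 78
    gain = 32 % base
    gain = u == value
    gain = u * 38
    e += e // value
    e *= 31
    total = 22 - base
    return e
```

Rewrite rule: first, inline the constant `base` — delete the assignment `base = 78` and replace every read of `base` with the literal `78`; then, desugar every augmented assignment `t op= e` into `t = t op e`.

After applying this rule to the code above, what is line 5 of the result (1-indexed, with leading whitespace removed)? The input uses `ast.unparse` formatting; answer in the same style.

Transformed code:
def solve(value, total, base):
    total = e
    gain = 32 % 78
    gain = u == value
    gain = u * 38
    e = e + e // value
    e = e * 31
    total = 22 - 78
    return e

gain = u * 38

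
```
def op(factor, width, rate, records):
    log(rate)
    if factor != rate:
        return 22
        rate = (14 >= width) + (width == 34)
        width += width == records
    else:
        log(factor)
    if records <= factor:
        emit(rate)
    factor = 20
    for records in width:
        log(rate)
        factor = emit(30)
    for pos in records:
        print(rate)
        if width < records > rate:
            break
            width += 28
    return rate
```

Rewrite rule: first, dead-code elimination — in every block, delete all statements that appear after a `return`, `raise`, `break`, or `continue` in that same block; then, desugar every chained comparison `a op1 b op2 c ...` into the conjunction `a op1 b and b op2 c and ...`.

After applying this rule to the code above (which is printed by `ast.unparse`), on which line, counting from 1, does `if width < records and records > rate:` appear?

Transformed code:
def op(factor, width, rate, records):
    log(rate)
    if factor != rate:
        return 22
    else:
        log(factor)
    if records <= factor:
        emit(rate)
    factor = 20
    for records in width:
        log(rate)
        factor = emit(30)
    for pos in records:
        print(rate)
        if width < records and records > rate:
            break
    return rate

15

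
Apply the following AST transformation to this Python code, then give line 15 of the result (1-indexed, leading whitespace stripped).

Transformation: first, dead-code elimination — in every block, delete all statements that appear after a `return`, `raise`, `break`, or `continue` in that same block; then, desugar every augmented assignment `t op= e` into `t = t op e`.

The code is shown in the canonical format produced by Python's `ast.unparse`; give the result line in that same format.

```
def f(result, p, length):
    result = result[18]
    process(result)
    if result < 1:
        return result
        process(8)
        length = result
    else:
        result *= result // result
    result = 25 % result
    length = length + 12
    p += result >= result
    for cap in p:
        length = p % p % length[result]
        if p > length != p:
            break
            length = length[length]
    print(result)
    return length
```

Transformed code:
def f(result, p, length):
    result = result[18]
    process(result)
    if result < 1:
        return result
    else:
        result = result * (result // result)
    result = 25 % result
    length = length + 12
    p = p + (result >= result)
    for cap in p:
        length = p % p % length[result]
        if p > length != p:
            break
    print(result)
    return length

print(result)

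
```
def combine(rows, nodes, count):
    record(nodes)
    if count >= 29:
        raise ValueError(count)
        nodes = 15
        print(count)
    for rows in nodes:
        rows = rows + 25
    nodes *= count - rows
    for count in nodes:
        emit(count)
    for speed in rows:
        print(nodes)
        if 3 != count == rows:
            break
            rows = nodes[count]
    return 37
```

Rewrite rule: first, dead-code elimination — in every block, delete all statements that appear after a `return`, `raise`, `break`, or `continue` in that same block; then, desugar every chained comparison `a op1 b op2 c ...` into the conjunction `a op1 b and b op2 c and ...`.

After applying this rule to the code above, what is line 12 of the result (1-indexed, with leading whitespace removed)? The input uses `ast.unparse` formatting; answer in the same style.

if 3 != count and count == rows:

Transformed code:
def combine(rows, nodes, count):
    record(nodes)
    if count >= 29:
        raise ValueError(count)
    for rows in nodes:
        rows = rows + 25
    nodes *= count - rows
    for count in nodes:
        emit(count)
    for speed in rows:
        print(nodes)
        if 3 != count and count == rows:
            break
    return 37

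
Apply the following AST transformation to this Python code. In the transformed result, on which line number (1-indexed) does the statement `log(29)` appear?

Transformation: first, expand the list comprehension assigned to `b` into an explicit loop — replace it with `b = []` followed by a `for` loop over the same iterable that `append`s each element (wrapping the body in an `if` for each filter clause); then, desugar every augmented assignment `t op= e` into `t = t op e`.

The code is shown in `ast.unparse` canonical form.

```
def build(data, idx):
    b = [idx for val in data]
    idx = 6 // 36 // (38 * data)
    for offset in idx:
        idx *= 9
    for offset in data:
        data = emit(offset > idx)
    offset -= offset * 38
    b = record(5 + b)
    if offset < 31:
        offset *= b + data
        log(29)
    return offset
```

Transformed code:
def build(data, idx):
    b = []
    for val in data:
        b.append(idx)
    idx = 6 // 36 // (38 * data)
    for offset in idx:
        idx = idx * 9
    for offset in data:
        data = emit(offset > idx)
    offset = offset - offset * 38
    b = record(5 + b)
    if offset < 31:
        offset = offset * (b + data)
        log(29)
    return offset

14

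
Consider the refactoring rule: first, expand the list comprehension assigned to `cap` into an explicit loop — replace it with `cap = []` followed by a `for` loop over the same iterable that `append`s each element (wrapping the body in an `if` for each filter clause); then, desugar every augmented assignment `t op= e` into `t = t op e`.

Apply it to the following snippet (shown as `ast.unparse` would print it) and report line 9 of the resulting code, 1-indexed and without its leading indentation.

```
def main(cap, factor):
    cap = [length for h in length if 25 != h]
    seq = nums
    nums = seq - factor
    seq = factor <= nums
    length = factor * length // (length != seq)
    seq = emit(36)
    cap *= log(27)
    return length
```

length = factor * length // (length != seq)

Transformed code:
def main(cap, factor):
    cap = []
    for h in length:
        if 25 != h:
            cap.append(length)
    seq = nums
    nums = seq - factor
    seq = factor <= nums
    length = factor * length // (length != seq)
    seq = emit(36)
    cap = cap * log(27)
    return length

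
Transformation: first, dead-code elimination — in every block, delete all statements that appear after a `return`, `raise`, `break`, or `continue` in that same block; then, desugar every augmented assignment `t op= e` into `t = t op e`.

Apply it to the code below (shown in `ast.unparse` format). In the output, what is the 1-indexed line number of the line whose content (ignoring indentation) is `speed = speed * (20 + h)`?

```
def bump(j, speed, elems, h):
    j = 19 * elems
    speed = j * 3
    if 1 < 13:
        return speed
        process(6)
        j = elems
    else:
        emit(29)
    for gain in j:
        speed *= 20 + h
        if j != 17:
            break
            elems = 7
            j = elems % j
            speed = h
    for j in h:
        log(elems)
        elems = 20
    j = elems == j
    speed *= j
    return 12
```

Transformed code:
def bump(j, speed, elems, h):
    j = 19 * elems
    speed = j * 3
    if 1 < 13:
        return speed
    else:
        emit(29)
    for gain in j:
        speed = speed * (20 + h)
        if j != 17:
            break
    for j in h:
        log(elems)
        elems = 20
    j = elems == j
    speed = speed * j
    return 12

9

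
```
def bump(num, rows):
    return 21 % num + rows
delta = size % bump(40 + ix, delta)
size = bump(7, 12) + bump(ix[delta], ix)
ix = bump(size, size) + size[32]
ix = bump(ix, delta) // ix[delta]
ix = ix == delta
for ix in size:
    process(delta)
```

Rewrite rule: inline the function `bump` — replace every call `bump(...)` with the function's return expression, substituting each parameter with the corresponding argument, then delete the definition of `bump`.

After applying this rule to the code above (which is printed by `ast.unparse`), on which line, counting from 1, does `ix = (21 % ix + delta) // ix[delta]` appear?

4

Transformed code:
delta = size % (21 % (40 + ix) + delta)
size = 21 % 7 + 12 + (21 % ix[delta] + ix)
ix = 21 % size + size + size[32]
ix = (21 % ix + delta) // ix[delta]
ix = ix == delta
for ix in size:
    process(delta)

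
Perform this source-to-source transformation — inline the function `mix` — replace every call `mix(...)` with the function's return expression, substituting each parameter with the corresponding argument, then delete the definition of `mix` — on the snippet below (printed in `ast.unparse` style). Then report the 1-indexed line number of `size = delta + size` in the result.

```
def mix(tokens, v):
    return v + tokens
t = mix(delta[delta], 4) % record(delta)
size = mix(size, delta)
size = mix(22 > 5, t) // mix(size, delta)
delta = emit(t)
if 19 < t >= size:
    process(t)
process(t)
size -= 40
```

Transformed code:
t = (4 + delta[delta]) % record(delta)
size = delta + size
size = (t + (22 > 5)) // (delta + size)
delta = emit(t)
if 19 < t >= size:
    process(t)
process(t)
size -= 40

2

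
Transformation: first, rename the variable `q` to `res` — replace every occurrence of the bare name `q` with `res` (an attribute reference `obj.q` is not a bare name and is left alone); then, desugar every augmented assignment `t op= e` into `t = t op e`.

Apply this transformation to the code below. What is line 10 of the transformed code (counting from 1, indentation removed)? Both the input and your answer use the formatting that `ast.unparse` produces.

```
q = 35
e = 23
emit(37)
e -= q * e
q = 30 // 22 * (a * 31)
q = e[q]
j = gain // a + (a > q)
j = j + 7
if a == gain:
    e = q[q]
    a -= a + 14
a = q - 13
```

Transformed code:
res = 35
e = 23
emit(37)
e = e - res * e
res = 30 // 22 * (a * 31)
res = e[res]
j = gain // a + (a > res)
j = j + 7
if a == gain:
    e = res[res]
    a = a - (a + 14)
a = res - 13

e = res[res]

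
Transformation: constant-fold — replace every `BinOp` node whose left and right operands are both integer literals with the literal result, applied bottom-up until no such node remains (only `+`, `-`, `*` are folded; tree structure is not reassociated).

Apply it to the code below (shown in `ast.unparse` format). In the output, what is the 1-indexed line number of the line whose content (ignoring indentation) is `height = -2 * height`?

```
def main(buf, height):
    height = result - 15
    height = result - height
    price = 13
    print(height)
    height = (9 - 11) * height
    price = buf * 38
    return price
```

Transformed code:
def main(buf, height):
    height = result - 15
    height = result - height
    price = 13
    print(height)
    height = -2 * height
    price = buf * 38
    return price

6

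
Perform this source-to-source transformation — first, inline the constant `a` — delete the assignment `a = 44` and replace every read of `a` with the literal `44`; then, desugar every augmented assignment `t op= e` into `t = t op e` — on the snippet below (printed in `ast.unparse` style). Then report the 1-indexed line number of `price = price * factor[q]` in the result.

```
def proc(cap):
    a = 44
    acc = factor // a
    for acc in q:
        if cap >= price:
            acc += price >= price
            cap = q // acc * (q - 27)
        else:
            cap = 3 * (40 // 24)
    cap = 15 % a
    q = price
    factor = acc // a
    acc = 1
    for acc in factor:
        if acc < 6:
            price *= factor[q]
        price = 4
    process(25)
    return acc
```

15

Transformed code:
def proc(cap):
    acc = factor // 44
    for acc in q:
        if cap >= price:
            acc = acc + (price >= price)
            cap = q // acc * (q - 27)
        else:
            cap = 3 * (40 // 24)
    cap = 15 % 44
    q = price
    factor = acc // 44
    acc = 1
    for acc in factor:
        if acc < 6:
            price = price * factor[q]
        price = 4
    process(25)
    return acc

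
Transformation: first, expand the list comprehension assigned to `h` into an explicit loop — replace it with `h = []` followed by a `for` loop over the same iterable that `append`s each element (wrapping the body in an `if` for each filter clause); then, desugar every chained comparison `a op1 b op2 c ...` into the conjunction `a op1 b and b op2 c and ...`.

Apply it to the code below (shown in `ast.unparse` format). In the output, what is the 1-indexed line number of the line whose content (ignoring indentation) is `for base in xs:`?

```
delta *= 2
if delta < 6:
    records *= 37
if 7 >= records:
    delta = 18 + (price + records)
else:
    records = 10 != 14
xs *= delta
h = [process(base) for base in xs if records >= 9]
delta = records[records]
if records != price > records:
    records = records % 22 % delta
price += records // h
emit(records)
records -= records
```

Transformed code:
delta *= 2
if delta < 6:
    records *= 37
if 7 >= records:
    delta = 18 + (price + records)
else:
    records = 10 != 14
xs *= delta
h = []
for base in xs:
    if records >= 9:
        h.append(process(base))
delta = records[records]
if records != price and price > records:
    records = records % 22 % delta
price += records // h
emit(records)
records -= records

10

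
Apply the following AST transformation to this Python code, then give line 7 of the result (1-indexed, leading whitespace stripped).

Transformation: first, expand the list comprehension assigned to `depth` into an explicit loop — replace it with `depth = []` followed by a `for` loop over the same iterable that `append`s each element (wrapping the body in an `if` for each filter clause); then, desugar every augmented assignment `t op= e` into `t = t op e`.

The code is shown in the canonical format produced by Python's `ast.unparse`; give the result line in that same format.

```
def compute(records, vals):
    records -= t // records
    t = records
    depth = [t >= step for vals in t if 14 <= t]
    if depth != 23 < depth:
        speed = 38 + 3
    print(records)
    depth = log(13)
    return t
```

Transformed code:
def compute(records, vals):
    records = records - t // records
    t = records
    depth = []
    for vals in t:
        if 14 <= t:
            depth.append(t >= step)
    if depth != 23 < depth:
        speed = 38 + 3
    print(records)
    depth = log(13)
    return t

depth.append(t >= step)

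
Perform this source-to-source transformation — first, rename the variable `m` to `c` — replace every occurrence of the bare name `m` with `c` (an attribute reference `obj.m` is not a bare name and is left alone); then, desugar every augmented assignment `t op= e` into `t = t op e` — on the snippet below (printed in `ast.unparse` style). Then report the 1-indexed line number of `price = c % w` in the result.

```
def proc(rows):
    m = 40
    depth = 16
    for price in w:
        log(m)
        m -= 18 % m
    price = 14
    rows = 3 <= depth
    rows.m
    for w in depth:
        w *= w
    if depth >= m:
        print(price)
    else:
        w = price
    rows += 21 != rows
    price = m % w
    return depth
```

Transformed code:
def proc(rows):
    c = 40
    depth = 16
    for price in w:
        log(c)
        c = c - 18 % c
    price = 14
    rows = 3 <= depth
    rows.m
    for w in depth:
        w = w * w
    if depth >= c:
        print(price)
    else:
        w = price
    rows = rows + (21 != rows)
    price = c % w
    return depth

17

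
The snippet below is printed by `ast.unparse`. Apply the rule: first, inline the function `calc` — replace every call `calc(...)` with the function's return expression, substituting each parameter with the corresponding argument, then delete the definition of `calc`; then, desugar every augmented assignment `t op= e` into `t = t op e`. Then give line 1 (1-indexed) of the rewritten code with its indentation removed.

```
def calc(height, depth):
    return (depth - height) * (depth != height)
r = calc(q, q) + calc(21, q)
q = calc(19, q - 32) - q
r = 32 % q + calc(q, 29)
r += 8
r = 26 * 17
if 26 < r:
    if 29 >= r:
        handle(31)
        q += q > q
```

r = (q - q) * (q != q) + (q - 21) * (q != 21)

Transformed code:
r = (q - q) * (q != q) + (q - 21) * (q != 21)
q = (q - 32 - 19) * (q - 32 != 19) - q
r = 32 % q + (29 - q) * (29 != q)
r = r + 8
r = 26 * 17
if 26 < r:
    if 29 >= r:
        handle(31)
        q = q + (q > q)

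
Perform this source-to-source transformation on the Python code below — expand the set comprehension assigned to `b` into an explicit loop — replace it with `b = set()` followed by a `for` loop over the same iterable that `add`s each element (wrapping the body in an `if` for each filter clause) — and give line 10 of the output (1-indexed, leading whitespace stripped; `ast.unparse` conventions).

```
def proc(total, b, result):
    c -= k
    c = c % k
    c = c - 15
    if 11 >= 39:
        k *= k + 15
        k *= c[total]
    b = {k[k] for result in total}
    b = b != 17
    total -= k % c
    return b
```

b.add(k[k])

Transformed code:
def proc(total, b, result):
    c -= k
    c = c % k
    c = c - 15
    if 11 >= 39:
        k *= k + 15
        k *= c[total]
    b = set()
    for result in total:
        b.add(k[k])
    b = b != 17
    total -= k % c
    return b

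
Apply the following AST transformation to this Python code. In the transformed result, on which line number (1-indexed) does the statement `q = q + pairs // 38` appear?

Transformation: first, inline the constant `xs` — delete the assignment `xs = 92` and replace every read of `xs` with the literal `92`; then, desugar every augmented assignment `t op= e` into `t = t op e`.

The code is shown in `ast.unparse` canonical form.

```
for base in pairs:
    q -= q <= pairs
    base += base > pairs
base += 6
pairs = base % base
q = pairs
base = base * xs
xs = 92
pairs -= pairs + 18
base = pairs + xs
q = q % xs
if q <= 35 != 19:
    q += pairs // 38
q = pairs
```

12

Transformed code:
for base in pairs:
    q = q - (q <= pairs)
    base = base + (base > pairs)
base = base + 6
pairs = base % base
q = pairs
base = base * 92
pairs = pairs - (pairs + 18)
base = pairs + 92
q = q % 92
if q <= 35 != 19:
    q = q + pairs // 38
q = pairs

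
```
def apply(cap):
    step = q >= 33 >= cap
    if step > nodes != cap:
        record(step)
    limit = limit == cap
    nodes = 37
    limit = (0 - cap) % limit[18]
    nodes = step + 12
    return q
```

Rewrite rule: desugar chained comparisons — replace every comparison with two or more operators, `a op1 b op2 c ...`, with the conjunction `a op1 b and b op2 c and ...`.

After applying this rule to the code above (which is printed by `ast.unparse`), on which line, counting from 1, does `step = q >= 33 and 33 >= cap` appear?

Transformed code:
def apply(cap):
    step = q >= 33 and 33 >= cap
    if step > nodes and nodes != cap:
        record(step)
    limit = limit == cap
    nodes = 37
    limit = (0 - cap) % limit[18]
    nodes = step + 12
    return q

2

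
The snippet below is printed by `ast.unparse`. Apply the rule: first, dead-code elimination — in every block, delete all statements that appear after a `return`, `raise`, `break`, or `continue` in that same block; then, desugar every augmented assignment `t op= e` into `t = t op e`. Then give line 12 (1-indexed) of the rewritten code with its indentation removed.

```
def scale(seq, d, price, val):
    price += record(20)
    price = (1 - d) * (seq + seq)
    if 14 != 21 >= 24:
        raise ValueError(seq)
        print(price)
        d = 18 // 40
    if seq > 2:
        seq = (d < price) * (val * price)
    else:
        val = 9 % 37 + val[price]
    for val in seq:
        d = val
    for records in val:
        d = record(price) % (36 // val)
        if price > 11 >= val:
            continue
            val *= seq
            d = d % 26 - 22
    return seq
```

for records in val:

Transformed code:
def scale(seq, d, price, val):
    price = price + record(20)
    price = (1 - d) * (seq + seq)
    if 14 != 21 >= 24:
        raise ValueError(seq)
    if seq > 2:
        seq = (d < price) * (val * price)
    else:
        val = 9 % 37 + val[price]
    for val in seq:
        d = val
    for records in val:
        d = record(price) % (36 // val)
        if price > 11 >= val:
            continue
    return seq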